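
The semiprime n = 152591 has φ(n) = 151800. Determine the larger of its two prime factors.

φ(n) = (p−1)(q−1) = n − (p+q) + 1, so p + q = 152591 − 151800 + 1 = 792.
p and q are the roots of t² − 792t + 152591 = 0.
Discriminant: 792² − 4·152591 = 627264 − 610364 = 16900; √16900 = 130.
q = (792 − 130)/2 = 331, p = (792 + 130)/2 = 461.
Check: 331 · 461 = 152591.

461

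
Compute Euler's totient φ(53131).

Factor: 53131 = 13 · 61 · 67.
φ(53131) = (13−1) · (61−1) · (67−1) = 12 · 60 · 66 = 47520.

47520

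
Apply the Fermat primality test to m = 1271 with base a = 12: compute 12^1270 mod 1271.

12^1 ≡ 12 (mod 1271)
12^2 ≡ 12^2 = 144 ≡ 144 (mod 1271)
12^4 ≡ 144^2 = 20736 ≡ 400 (mod 1271)
12^8 ≡ 400^2 = 160000 ≡ 1125 (mod 1271)
12^16 ≡ 1125^2 = 1265625 ≡ 980 (mod 1271)
12^32 ≡ 980^2 = 960400 ≡ 795 (mod 1271)
12^64 ≡ 795^2 = 632025 ≡ 338 (mod 1271)
12^128 ≡ 338^2 = 114244 ≡ 1125 (mod 1271)
12^256 ≡ 1125^2 = 1265625 ≡ 980 (mod 1271)
12^512 ≡ 980^2 = 960400 ≡ 795 (mod 1271)
12^1024 ≡ 795^2 = 632025 ≡ 338 (mod 1271)
1270 = 1024 + 128 + 64 + 32 + 16 + 4 + 2 in binary powers of 2.
So 12^1270 ≡ 338 · 1125 · 338 · 795 · 980 · 400 · 144 ≡ 893 (mod 1271).
Since 893 ≠ 1, base 12 is a Fermat witness: 1271 is composite.

893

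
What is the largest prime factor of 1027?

1027 = 13 · 79
79 is prime.
So 1027 = 13 · 79; the largest prime factor is 79.

79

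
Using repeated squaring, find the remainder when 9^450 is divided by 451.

122

9^1 ≡ 9 (mod 451)
9^2 ≡ 9^2 = 81 ≡ 81 (mod 451)
9^4 ≡ 81^2 = 6561 ≡ 247 (mod 451)
9^8 ≡ 247^2 = 61009 ≡ 124 (mod 451)
9^16 ≡ 124^2 = 15376 ≡ 42 (mod 451)
9^32 ≡ 42^2 = 1764 ≡ 411 (mod 451)
9^64 ≡ 411^2 = 168921 ≡ 247 (mod 451)
9^128 ≡ 247^2 = 61009 ≡ 124 (mod 451)
9^256 ≡ 124^2 = 15376 ≡ 42 (mod 451)
450 = 256 + 128 + 64 + 2 in binary powers of 2.
So 9^450 ≡ 42 · 124 · 247 · 81 ≡ 122 (mod 451).
Since 122 ≠ 1, base 9 is a Fermat witness: 451 is composite.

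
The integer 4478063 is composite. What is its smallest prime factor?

4478063 is odd.
Digit sum 32, not divisible by 3.
Ends in 3: not divisible by 5.
7: 4478063 = 7·639723 + 2
11: 4478063 = 11·407096 + 7
13: 4478063 = 13·344466 + 5
17: 4478063 = 17·263415 + 8
19: 4478063 = 19·235687 + 10
23: 4478063 = 23·194698 + 9
29: 4478063 = 29·154415 + 28
31: 4478063 = 31·144453 + 20
37: 4478063 = 37·121028 + 27
41: 4478063 = 41·109221 + 2
43: 4478063 = 43·104141

43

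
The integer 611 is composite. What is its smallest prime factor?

13

611 is odd.
Digit sum 8, not divisible by 3.
Ends in 1: not divisible by 5.
7: 611 = 7·87 + 2
11: 611 = 11·55 + 6
13: 611 = 13·47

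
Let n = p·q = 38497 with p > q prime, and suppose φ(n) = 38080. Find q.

137

φ(n) = (p−1)(q−1) = n − (p+q) + 1, so p + q = 38497 − 38080 + 1 = 418.
p and q are the roots of t² − 418t + 38497 = 0.
Discriminant: 418² − 4·38497 = 174724 − 153988 = 20736; √20736 = 144.
q = (418 − 144)/2 = 137, p = (418 + 144)/2 = 281.
Check: 137 · 281 = 38497.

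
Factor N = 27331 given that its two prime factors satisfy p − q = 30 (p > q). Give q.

Since p = q + 30, we have 27331 = q(q + 30), so q² + 30q − 27331 = 0.
Discriminant: 30² + 4·27331 = 900 + 109324 = 110224; √110224 = 332.
q = (−30 + 332)/2 = 151, and p = q + 30 = 181.
Check: 151 · 181 = 27331.

151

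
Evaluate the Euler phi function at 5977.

Factor: 5977 = 43 · 139.
φ(5977) = (43−1) · (139−1) = 42 · 138 = 5796.

5796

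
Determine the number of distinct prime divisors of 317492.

5

317492 = 2^2 · 79373
79373 = 7 · 11339
11339 = 17 · 667
667 = 23 · 29
317492 = 2^2 · 7 · 17 · 23 · 29, which has 5 distinct prime factors.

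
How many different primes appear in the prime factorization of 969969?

6

969969 = 3 · 323323
323323 = 7 · 46189
46189 = 11 · 4199
4199 = 13 · 323
323 = 17 · 19
969969 = 3 · 7 · 11 · 13 · 17 · 19, which has 6 distinct prime factors.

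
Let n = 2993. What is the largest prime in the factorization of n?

2993 = 41 · 73
73 is prime.
So 2993 = 41 · 73; the largest prime factor is 73.

73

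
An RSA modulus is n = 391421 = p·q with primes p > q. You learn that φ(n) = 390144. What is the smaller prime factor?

509

φ(n) = (p−1)(q−1) = n − (p+q) + 1, so p + q = 391421 − 390144 + 1 = 1278.
p and q are the roots of t² − 1278t + 391421 = 0.
Discriminant: 1278² − 4·391421 = 1633284 − 1565684 = 67600; √67600 = 260.
q = (1278 − 260)/2 = 509, p = (1278 + 260)/2 = 769.
Check: 509 · 769 = 391421.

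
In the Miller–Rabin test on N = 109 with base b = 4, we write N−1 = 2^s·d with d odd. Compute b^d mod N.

108

109 − 1 = 108 = 2^2 · 27, so d = 27.
4^1 ≡ 4 (mod 109)
4^2 ≡ 4^2 = 16 ≡ 16 (mod 109)
4^4 ≡ 16^2 = 256 ≡ 38 (mod 109)
4^8 ≡ 38^2 = 1444 ≡ 27 (mod 109)
4^16 ≡ 27^2 = 729 ≡ 75 (mod 109)
27 = 16 + 8 + 2 + 1 in binary powers of 2.
So 4^27 ≡ 75 · 27 · 16 · 4 ≡ 108 (mod 109).
Since 4^d ≡ 108 (mod 109), base 4 does not prove 109 composite.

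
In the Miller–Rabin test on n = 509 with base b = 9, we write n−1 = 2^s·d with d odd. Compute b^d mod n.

508

509 − 1 = 508 = 2^2 · 127, so d = 127.
9^1 ≡ 9 (mod 509)
9^2 ≡ 9^2 = 81 ≡ 81 (mod 509)
9^4 ≡ 81^2 = 6561 ≡ 453 (mod 509)
9^8 ≡ 453^2 = 205209 ≡ 82 (mod 509)
9^16 ≡ 82^2 = 6724 ≡ 107 (mod 509)
9^32 ≡ 107^2 = 11449 ≡ 251 (mod 509)
9^64 ≡ 251^2 = 63001 ≡ 394 (mod 509)
127 = 64 + 32 + 16 + 8 + 4 + 2 + 1 in binary powers of 2.
So 9^127 ≡ 394 · 251 · 107 · 82 · 453 · 81 · 9 ≡ 508 (mod 509).
Since 9^d ≡ 508 (mod 509), base 9 does not prove 509 composite.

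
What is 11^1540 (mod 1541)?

967

11^1 ≡ 11 (mod 1541)
11^2 ≡ 11^2 = 121 ≡ 121 (mod 1541)
11^4 ≡ 121^2 = 14641 ≡ 772 (mod 1541)
11^8 ≡ 772^2 = 595984 ≡ 1158 (mod 1541)
11^16 ≡ 1158^2 = 1340964 ≡ 294 (mod 1541)
11^32 ≡ 294^2 = 86436 ≡ 140 (mod 1541)
11^64 ≡ 140^2 = 19600 ≡ 1108 (mod 1541)
11^128 ≡ 1108^2 = 1227664 ≡ 1028 (mod 1541)
11^256 ≡ 1028^2 = 1056784 ≡ 1199 (mod 1541)
11^512 ≡ 1199^2 = 1437601 ≡ 1389 (mod 1541)
11^1024 ≡ 1389^2 = 1929321 ≡ 1530 (mod 1541)
1540 = 1024 + 512 + 4 in binary powers of 2.
So 11^1540 ≡ 1530 · 1389 · 772 ≡ 967 (mod 1541).
Since 967 ≠ 1, base 11 is a Fermat witness: 1541 is composite.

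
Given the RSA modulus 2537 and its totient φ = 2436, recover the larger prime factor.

59

φ(n) = (p−1)(q−1) = n − (p+q) + 1, so p + q = 2537 − 2436 + 1 = 102.
p and q are the roots of t² − 102t + 2537 = 0.
Discriminant: 102² − 4·2537 = 10404 − 10148 = 256; √256 = 16.
q = (102 − 16)/2 = 43, p = (102 + 16)/2 = 59.
Check: 43 · 59 = 2537.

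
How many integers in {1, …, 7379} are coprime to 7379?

Factor: 7379 = 47 · 157.
φ(7379) = (47−1) · (157−1) = 46 · 156 = 7176.

7176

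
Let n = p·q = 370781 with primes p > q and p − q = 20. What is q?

599

Since p = q + 20, we have 370781 = q(q + 20), so q² + 20q − 370781 = 0.
Discriminant: 20² + 4·370781 = 400 + 1483124 = 1483524; √1483524 = 1218.
q = (−20 + 1218)/2 = 599, and p = q + 20 = 619.
Check: 599 · 619 = 370781.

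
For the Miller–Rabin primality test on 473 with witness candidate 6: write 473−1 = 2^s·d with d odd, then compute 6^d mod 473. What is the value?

473 − 1 = 472 = 2^3 · 59, so d = 59.
6^1 ≡ 6 (mod 473)
6^2 ≡ 6^2 = 36 ≡ 36 (mod 473)
6^4 ≡ 36^2 = 1296 ≡ 350 (mod 473)
6^8 ≡ 350^2 = 122500 ≡ 466 (mod 473)
6^16 ≡ 466^2 = 217156 ≡ 49 (mod 473)
6^32 ≡ 49^2 = 2401 ≡ 36 (mod 473)
59 = 32 + 16 + 8 + 2 + 1 in binary powers of 2.
So 6^59 ≡ 36 · 49 · 466 · 36 · 6 ≡ 79 (mod 473).
Squaring chain: 79 → 92 → 423; never reaches −1, so base 6 is a Miller–Rabin witness that 473 is composite.

79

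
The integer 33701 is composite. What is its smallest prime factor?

67

33701 is odd.
Digit sum 14, not divisible by 3.
Ends in 1: not divisible by 5.
7: 33701 = 7·4814 + 3
11: 33701 = 11·3063 + 8
13: 33701 = 13·2592 + 5
17: 33701 = 17·1982 + 7
19: 33701 = 19·1773 + 14
23: 33701 = 23·1465 + 6
29: 33701 = 29·1162 + 3
31: 33701 = 31·1087 + 4
37: 33701 = 37·910 + 31
41: 33701 = 41·821 + 40
43: 33701 = 43·783 + 32
47: 33701 = 47·717 + 2
53: 33701 = 53·635 + 46
59: 33701 = 59·571 + 12
61: 33701 = 61·552 + 29
67: 33701 = 67·503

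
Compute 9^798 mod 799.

225

9^1 ≡ 9 (mod 799)
9^2 ≡ 9^2 = 81 ≡ 81 (mod 799)
9^4 ≡ 81^2 = 6561 ≡ 169 (mod 799)
9^8 ≡ 169^2 = 28561 ≡ 596 (mod 799)
9^16 ≡ 596^2 = 355216 ≡ 460 (mod 799)
9^32 ≡ 460^2 = 211600 ≡ 664 (mod 799)
9^64 ≡ 664^2 = 440896 ≡ 647 (mod 799)
9^128 ≡ 647^2 = 418609 ≡ 732 (mod 799)
9^256 ≡ 732^2 = 535824 ≡ 494 (mod 799)
9^512 ≡ 494^2 = 244036 ≡ 341 (mod 799)
798 = 512 + 256 + 16 + 8 + 4 + 2 in binary powers of 2.
So 9^798 ≡ 341 · 494 · 460 · 596 · 169 · 81 ≡ 225 (mod 799).
Since 225 ≠ 1, base 9 is a Fermat witness: 799 is composite.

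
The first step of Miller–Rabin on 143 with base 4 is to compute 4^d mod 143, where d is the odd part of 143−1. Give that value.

114

143 − 1 = 142 = 2^1 · 71, so d = 71.
4^1 ≡ 4 (mod 143)
4^2 ≡ 4^2 = 16 ≡ 16 (mod 143)
4^4 ≡ 16^2 = 256 ≡ 113 (mod 143)
4^8 ≡ 113^2 = 12769 ≡ 42 (mod 143)
4^16 ≡ 42^2 = 1764 ≡ 48 (mod 143)
4^32 ≡ 48^2 = 2304 ≡ 16 (mod 143)
4^64 ≡ 16^2 = 256 ≡ 113 (mod 143)
71 = 64 + 4 + 2 + 1 in binary powers of 2.
So 4^71 ≡ 113 · 113 · 16 · 4 ≡ 114 (mod 143).
Squaring chain: 114; never reaches −1, so base 4 is a Miller–Rabin witness that 143 is composite.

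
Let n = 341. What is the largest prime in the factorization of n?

341 = 11 · 31
31 is prime.
So 341 = 11 · 31; the largest prime factor is 31.

31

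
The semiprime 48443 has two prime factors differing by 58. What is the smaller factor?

193

Since p = q + 58, we have 48443 = q(q + 58), so q² + 58q − 48443 = 0.
Discriminant: 58² + 4·48443 = 3364 + 193772 = 197136; √197136 = 444.
q = (−58 + 444)/2 = 193, and p = q + 58 = 251.
Check: 193 · 251 = 48443.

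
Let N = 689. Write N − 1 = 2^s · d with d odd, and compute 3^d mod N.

432

689 − 1 = 688 = 2^4 · 43, so d = 43.
3^1 ≡ 3 (mod 689)
3^2 ≡ 3^2 = 9 ≡ 9 (mod 689)
3^4 ≡ 9^2 = 81 ≡ 81 (mod 689)
3^8 ≡ 81^2 = 6561 ≡ 360 (mod 689)
3^16 ≡ 360^2 = 129600 ≡ 68 (mod 689)
3^32 ≡ 68^2 = 4624 ≡ 490 (mod 689)
43 = 32 + 8 + 2 + 1 in binary powers of 2.
So 3^43 ≡ 490 · 360 · 9 · 3 ≡ 432 (mod 689).
Squaring chain: 432 → 594 → 68 → 490; never reaches −1, so base 3 is a Miller–Rabin witness that 689 is composite.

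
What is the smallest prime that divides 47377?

47377 is odd.
Digit sum 28, not divisible by 3.
Ends in 7: not divisible by 5.
7: 47377 = 7·6768 + 1
11: 47377 = 11·4307

11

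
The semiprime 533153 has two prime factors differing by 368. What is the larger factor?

937

Since p = q + 368, we have 533153 = q(q + 368), so q² + 368q − 533153 = 0.
Discriminant: 368² + 4·533153 = 135424 + 2132612 = 2268036; √2268036 = 1506.
q = (−368 + 1506)/2 = 569, and p = q + 368 = 937.
Check: 569 · 937 = 533153.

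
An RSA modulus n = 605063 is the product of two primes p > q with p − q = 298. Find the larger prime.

941

Since p = q + 298, we have 605063 = q(q + 298), so q² + 298q − 605063 = 0.
Discriminant: 298² + 4·605063 = 88804 + 2420252 = 2509056; √2509056 = 1584.
q = (−298 + 1584)/2 = 643, and p = q + 298 = 941.
Check: 643 · 941 = 605063.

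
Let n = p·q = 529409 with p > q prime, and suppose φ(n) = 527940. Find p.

φ(n) = (p−1)(q−1) = n − (p+q) + 1, so p + q = 529409 − 527940 + 1 = 1470.
p and q are the roots of t² − 1470t + 529409 = 0.
Discriminant: 1470² − 4·529409 = 2160900 − 2117636 = 43264; √43264 = 208.
q = (1470 − 208)/2 = 631, p = (1470 + 208)/2 = 839.
Check: 631 · 839 = 529409.

839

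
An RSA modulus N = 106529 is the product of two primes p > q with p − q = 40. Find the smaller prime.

Since p = q + 40, we have 106529 = q(q + 40), so q² + 40q − 106529 = 0.
Discriminant: 40² + 4·106529 = 1600 + 426116 = 427716; √427716 = 654.
q = (−40 + 654)/2 = 307, and p = q + 40 = 347.
Check: 307 · 347 = 106529.

307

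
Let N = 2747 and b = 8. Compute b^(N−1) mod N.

1958

8^1 ≡ 8 (mod 2747)
8^2 ≡ 8^2 = 64 ≡ 64 (mod 2747)
8^4 ≡ 64^2 = 4096 ≡ 1349 (mod 2747)
8^8 ≡ 1349^2 = 1819801 ≡ 1287 (mod 2747)
8^16 ≡ 1287^2 = 1656369 ≡ 2675 (mod 2747)
8^32 ≡ 2675^2 = 7155625 ≡ 2437 (mod 2747)
8^64 ≡ 2437^2 = 5938969 ≡ 2702 (mod 2747)
8^128 ≡ 2702^2 = 7300804 ≡ 2025 (mod 2747)
8^256 ≡ 2025^2 = 4100625 ≡ 2101 (mod 2747)
8^512 ≡ 2101^2 = 4414201 ≡ 2519 (mod 2747)
8^1024 ≡ 2519^2 = 6345361 ≡ 2538 (mod 2747)
8^2048 ≡ 2538^2 = 6441444 ≡ 2476 (mod 2747)
2746 = 2048 + 512 + 128 + 32 + 16 + 8 + 2 in binary powers of 2.
So 8^2746 ≡ 2476 · 2519 · 2025 · 2437 · 2675 · 1287 · 64 ≡ 1958 (mod 2747).
Since 1958 ≠ 1, base 8 is a Fermat witness: 2747 is composite.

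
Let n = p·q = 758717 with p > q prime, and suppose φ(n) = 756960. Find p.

997

φ(n) = (p−1)(q−1) = n − (p+q) + 1, so p + q = 758717 − 756960 + 1 = 1758.
p and q are the roots of t² − 1758t + 758717 = 0.
Discriminant: 1758² − 4·758717 = 3090564 − 3034868 = 55696; √55696 = 236.
q = (1758 − 236)/2 = 761, p = (1758 + 236)/2 = 997.
Check: 761 · 997 = 758717.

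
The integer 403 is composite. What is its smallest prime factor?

13

403 is odd.
Digit sum 7, not divisible by 3.
Ends in 3: not divisible by 5.
7: 403 = 7·57 + 4
11: 403 = 11·36 + 7
13: 403 = 13·31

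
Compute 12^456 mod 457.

12^1 ≡ 12 (mod 457)
12^2 ≡ 12^2 = 144 ≡ 144 (mod 457)
12^4 ≡ 144^2 = 20736 ≡ 171 (mod 457)
12^8 ≡ 171^2 = 29241 ≡ 450 (mod 457)
12^16 ≡ 450^2 = 202500 ≡ 49 (mod 457)
12^32 ≡ 49^2 = 2401 ≡ 116 (mod 457)
12^64 ≡ 116^2 = 13456 ≡ 203 (mod 457)
12^128 ≡ 203^2 = 41209 ≡ 79 (mod 457)
12^256 ≡ 79^2 = 6241 ≡ 300 (mod 457)
456 = 256 + 128 + 64 + 8 in binary powers of 2.
So 12^456 ≡ 300 · 79 · 203 · 450 ≡ 1 (mod 457).
Since the result is 1, base 12 gives no evidence that 457 is composite.

1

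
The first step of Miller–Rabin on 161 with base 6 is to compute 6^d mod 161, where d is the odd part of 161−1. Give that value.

48

161 − 1 = 160 = 2^5 · 5, so d = 5.
6^1 ≡ 6 (mod 161)
6^2 ≡ 6^2 = 36 ≡ 36 (mod 161)
6^4 ≡ 36^2 = 1296 ≡ 8 (mod 161)
5 = 4 + 1 in binary powers of 2.
So 6^5 ≡ 8 · 6 ≡ 48 (mod 161).
Squaring chain: 48 → 50 → 85 → 141 → 78; never reaches −1, so base 6 is a Miller–Rabin witness that 161 is composite.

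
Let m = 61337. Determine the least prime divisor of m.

61337 is odd.
Digit sum 20, not divisible by 3.
Ends in 7: not divisible by 5.
7: 61337 = 7·8762 + 3
11: 61337 = 11·5576 + 1
13: 61337 = 13·4718 + 3
17: 61337 = 17·3608 + 1
19: 61337 = 19·3228 + 5
23: 61337 = 23·2666 + 19
29: 61337 = 29·2115 + 2
31: 61337 = 31·1978 + 19
37: 61337 = 37·1657 + 28
41: 61337 = 41·1496 + 1
43: 61337 = 43·1426 + 19
47: 61337 = 47·1305 + 2
53: 61337 = 53·1157 + 16
59: 61337 = 59·1039 + 36
61: 61337 = 61·1005 + 32
67: 61337 = 67·915 + 32
71: 61337 = 71·863 + 64
73: 61337 = 73·840 + 17
79: 61337 = 79·776 + 33
83: 61337 = 83·739

83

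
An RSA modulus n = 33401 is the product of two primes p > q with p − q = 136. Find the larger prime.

Since p = q + 136, we have 33401 = q(q + 136), so q² + 136q − 33401 = 0.
Discriminant: 136² + 4·33401 = 18496 + 133604 = 152100; √152100 = 390.
q = (−136 + 390)/2 = 127, and p = q + 136 = 263.
Check: 127 · 263 = 33401.

263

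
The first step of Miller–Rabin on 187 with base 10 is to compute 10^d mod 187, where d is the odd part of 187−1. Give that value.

187 − 1 = 186 = 2^1 · 93, so d = 93.
10^1 ≡ 10 (mod 187)
10^2 ≡ 10^2 = 100 ≡ 100 (mod 187)
10^4 ≡ 100^2 = 10000 ≡ 89 (mod 187)
10^8 ≡ 89^2 = 7921 ≡ 67 (mod 187)
10^16 ≡ 67^2 = 4489 ≡ 1 (mod 187)
10^32 ≡ 1^2 = 1 ≡ 1 (mod 187)
10^64 ≡ 1^2 = 1 ≡ 1 (mod 187)
93 = 64 + 16 + 8 + 4 + 1 in binary powers of 2.
So 10^93 ≡ 1 · 1 · 67 · 89 · 10 ≡ 164 (mod 187).
Squaring chain: 164; never reaches −1, so base 10 is a Miller–Rabin witness that 187 is composite.

164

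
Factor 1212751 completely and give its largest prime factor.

71

1212751 = 19 · 63829
63829 = 29 · 2201
2201 = 31 · 71
71 is prime.
So 1212751 = 19 · 29 · 31 · 71; the largest prime factor is 71.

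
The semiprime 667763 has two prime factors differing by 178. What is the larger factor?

Since p = q + 178, we have 667763 = q(q + 178), so q² + 178q − 667763 = 0.
Discriminant: 178² + 4·667763 = 31684 + 2671052 = 2702736; √2702736 = 1644.
q = (−178 + 1644)/2 = 733, and p = q + 178 = 911.
Check: 733 · 911 = 667763.

911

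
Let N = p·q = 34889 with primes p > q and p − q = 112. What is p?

251

Since p = q + 112, we have 34889 = q(q + 112), so q² + 112q − 34889 = 0.
Discriminant: 112² + 4·34889 = 12544 + 139556 = 152100; √152100 = 390.
q = (−112 + 390)/2 = 139, and p = q + 112 = 251.
Check: 139 · 251 = 34889.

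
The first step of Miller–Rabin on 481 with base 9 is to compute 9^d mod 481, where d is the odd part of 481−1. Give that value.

417

481 − 1 = 480 = 2^5 · 15, so d = 15.
9^1 ≡ 9 (mod 481)
9^2 ≡ 9^2 = 81 ≡ 81 (mod 481)
9^4 ≡ 81^2 = 6561 ≡ 308 (mod 481)
9^8 ≡ 308^2 = 94864 ≡ 107 (mod 481)
15 = 8 + 4 + 2 + 1 in binary powers of 2.
So 9^15 ≡ 107 · 308 · 81 · 9 ≡ 417 (mod 481).
Squaring chain: 417 → 248 → 417 → 248 → 417; never reaches −1, so base 9 is a Miller–Rabin witness that 481 is composite.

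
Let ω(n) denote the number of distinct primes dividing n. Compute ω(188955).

5

188955 = 3^2 · 20995
20995 = 5 · 4199
4199 = 13 · 323
323 = 17 · 19
188955 = 3^2 · 5 · 13 · 17 · 19, which has 5 distinct prime factors.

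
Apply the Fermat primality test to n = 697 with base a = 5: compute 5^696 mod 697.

5^1 ≡ 5 (mod 697)
5^2 ≡ 5^2 = 25 ≡ 25 (mod 697)
5^4 ≡ 25^2 = 625 ≡ 625 (mod 697)
5^8 ≡ 625^2 = 390625 ≡ 305 (mod 697)
5^16 ≡ 305^2 = 93025 ≡ 324 (mod 697)
5^32 ≡ 324^2 = 104976 ≡ 426 (mod 697)
5^64 ≡ 426^2 = 181476 ≡ 256 (mod 697)
5^128 ≡ 256^2 = 65536 ≡ 18 (mod 697)
5^256 ≡ 18^2 = 324 ≡ 324 (mod 697)
5^512 ≡ 324^2 = 104976 ≡ 426 (mod 697)
696 = 512 + 128 + 32 + 16 + 8 in binary powers of 2.
So 5^696 ≡ 426 · 18 · 426 · 324 · 305 ≡ 611 (mod 697).
Since 611 ≠ 1, base 5 is a Fermat witness: 697 is composite.

611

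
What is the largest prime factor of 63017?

63017 = 29 · 2173
2173 = 41 · 53
53 is prime.
So 63017 = 29 · 41 · 53; the largest prime factor is 53.

53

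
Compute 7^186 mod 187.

7^1 ≡ 7 (mod 187)
7^2 ≡ 7^2 = 49 ≡ 49 (mod 187)
7^4 ≡ 49^2 = 2401 ≡ 157 (mod 187)
7^8 ≡ 157^2 = 24649 ≡ 152 (mod 187)
7^16 ≡ 152^2 = 23104 ≡ 103 (mod 187)
7^32 ≡ 103^2 = 10609 ≡ 137 (mod 187)
7^64 ≡ 137^2 = 18769 ≡ 69 (mod 187)
7^128 ≡ 69^2 = 4761 ≡ 86 (mod 187)
186 = 128 + 32 + 16 + 8 + 2 in binary powers of 2.
So 7^186 ≡ 86 · 137 · 103 · 152 · 49 ≡ 70 (mod 187).
Since 70 ≠ 1, base 7 is a Fermat witness: 187 is composite.

70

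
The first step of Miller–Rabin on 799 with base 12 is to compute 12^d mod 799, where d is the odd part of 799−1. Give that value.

799 − 1 = 798 = 2^1 · 399, so d = 399.
12^1 ≡ 12 (mod 799)
12^2 ≡ 12^2 = 144 ≡ 144 (mod 799)
12^4 ≡ 144^2 = 20736 ≡ 761 (mod 799)
12^8 ≡ 761^2 = 579121 ≡ 645 (mod 799)
12^16 ≡ 645^2 = 416025 ≡ 545 (mod 799)
12^32 ≡ 545^2 = 297025 ≡ 596 (mod 799)
12^64 ≡ 596^2 = 355216 ≡ 460 (mod 799)
12^128 ≡ 460^2 = 211600 ≡ 664 (mod 799)
12^256 ≡ 664^2 = 440896 ≡ 647 (mod 799)
399 = 256 + 128 + 8 + 4 + 2 + 1 in binary powers of 2.
So 12^399 ≡ 647 · 664 · 645 · 761 · 144 · 12 ≡ 316 (mod 799).
Squaring chain: 316; never reaches −1, so base 12 is a Miller–Rabin witness that 799 is composite.

316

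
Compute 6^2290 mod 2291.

6^1 ≡ 6 (mod 2291)
6^2 ≡ 6^2 = 36 ≡ 36 (mod 2291)
6^4 ≡ 36^2 = 1296 ≡ 1296 (mod 2291)
6^8 ≡ 1296^2 = 1679616 ≡ 313 (mod 2291)
6^16 ≡ 313^2 = 97969 ≡ 1747 (mod 2291)
6^32 ≡ 1747^2 = 3052009 ≡ 397 (mod 2291)
6^64 ≡ 397^2 = 157609 ≡ 1821 (mod 2291)
6^128 ≡ 1821^2 = 3316041 ≡ 964 (mod 2291)
6^256 ≡ 964^2 = 929296 ≡ 1441 (mod 2291)
6^512 ≡ 1441^2 = 2076481 ≡ 835 (mod 2291)
6^1024 ≡ 835^2 = 697225 ≡ 761 (mod 2291)
6^2048 ≡ 761^2 = 579121 ≡ 1789 (mod 2291)
2290 = 2048 + 128 + 64 + 32 + 16 + 2 in binary powers of 2.
So 6^2290 ≡ 1789 · 964 · 1821 · 397 · 1747 · 36 ≡ 400 (mod 2291).
Since 400 ≠ 1, base 6 is a Fermat witness: 2291 is composite.

400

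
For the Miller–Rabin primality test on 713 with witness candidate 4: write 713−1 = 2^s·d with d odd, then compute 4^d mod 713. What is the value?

713 − 1 = 712 = 2^3 · 89, so d = 89.
4^1 ≡ 4 (mod 713)
4^2 ≡ 4^2 = 16 ≡ 16 (mod 713)
4^4 ≡ 16^2 = 256 ≡ 256 (mod 713)
4^8 ≡ 256^2 = 65536 ≡ 653 (mod 713)
4^16 ≡ 653^2 = 426409 ≡ 35 (mod 713)
4^32 ≡ 35^2 = 1225 ≡ 512 (mod 713)
4^64 ≡ 512^2 = 262144 ≡ 473 (mod 713)
89 = 64 + 16 + 8 + 1 in binary powers of 2.
So 4^89 ≡ 473 · 35 · 653 · 4 ≡ 349 (mod 713).
Squaring chain: 349 → 591 → 624; never reaches −1, so base 4 is a Miller–Rabin witness that 713 is composite.

349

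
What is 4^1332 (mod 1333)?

4^1 ≡ 4 (mod 1333)
4^2 ≡ 4^2 = 16 ≡ 16 (mod 1333)
4^4 ≡ 16^2 = 256 ≡ 256 (mod 1333)
4^8 ≡ 256^2 = 65536 ≡ 219 (mod 1333)
4^16 ≡ 219^2 = 47961 ≡ 1306 (mod 1333)
4^32 ≡ 1306^2 = 1705636 ≡ 729 (mod 1333)
4^64 ≡ 729^2 = 531441 ≡ 907 (mod 1333)
4^128 ≡ 907^2 = 822649 ≡ 188 (mod 1333)
4^256 ≡ 188^2 = 35344 ≡ 686 (mod 1333)
4^512 ≡ 686^2 = 470596 ≡ 47 (mod 1333)
4^1024 ≡ 47^2 = 2209 ≡ 876 (mod 1333)
1332 = 1024 + 256 + 32 + 16 + 4 in binary powers of 2.
So 4^1332 ≡ 876 · 686 · 729 · 1306 · 256 ≡ 16 (mod 1333).
Since 16 ≠ 1, base 4 is a Fermat witness: 1333 is composite.

16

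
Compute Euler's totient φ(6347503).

Factor: 6347503 = 167 · 191 · 199.
φ(6347503) = (167−1) · (191−1) · (199−1) = 166 · 190 · 198 = 6244920.

6244920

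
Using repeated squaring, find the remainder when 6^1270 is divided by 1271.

583

6^1 ≡ 6 (mod 1271)
6^2 ≡ 6^2 = 36 ≡ 36 (mod 1271)
6^4 ≡ 36^2 = 1296 ≡ 25 (mod 1271)
6^8 ≡ 25^2 = 625 ≡ 625 (mod 1271)
6^16 ≡ 625^2 = 390625 ≡ 428 (mod 1271)
6^32 ≡ 428^2 = 183184 ≡ 160 (mod 1271)
6^64 ≡ 160^2 = 25600 ≡ 180 (mod 1271)
6^128 ≡ 180^2 = 32400 ≡ 625 (mod 1271)
6^256 ≡ 625^2 = 390625 ≡ 428 (mod 1271)
6^512 ≡ 428^2 = 183184 ≡ 160 (mod 1271)
6^1024 ≡ 160^2 = 25600 ≡ 180 (mod 1271)
1270 = 1024 + 128 + 64 + 32 + 16 + 4 + 2 in binary powers of 2.
So 6^1270 ≡ 180 · 625 · 180 · 160 · 428 · 25 · 36 ≡ 583 (mod 1271).
Since 583 ≠ 1, base 6 is a Fermat witness: 1271 is composite.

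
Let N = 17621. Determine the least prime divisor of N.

17621 is odd.
Digit sum 17, not divisible by 3.
Ends in 1: not divisible by 5.
7: 17621 = 7·2517 + 2
11: 17621 = 11·1601 + 10
13: 17621 = 13·1355 + 6
17: 17621 = 17·1036 + 9
19: 17621 = 19·927 + 8
23: 17621 = 23·766 + 3
29: 17621 = 29·607 + 18
31: 17621 = 31·568 + 13
37: 17621 = 37·476 + 9
41: 17621 = 41·429 + 32
43: 17621 = 43·409 + 34
47: 17621 = 47·374 + 43
53: 17621 = 53·332 + 25
59: 17621 = 59·298 + 39
61: 17621 = 61·288 + 53
67: 17621 = 67·263

67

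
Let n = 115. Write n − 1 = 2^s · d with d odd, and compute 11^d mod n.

86

115 − 1 = 114 = 2^1 · 57, so d = 57.
11^1 ≡ 11 (mod 115)
11^2 ≡ 11^2 = 121 ≡ 6 (mod 115)
11^4 ≡ 6^2 = 36 ≡ 36 (mod 115)
11^8 ≡ 36^2 = 1296 ≡ 31 (mod 115)
11^16 ≡ 31^2 = 961 ≡ 41 (mod 115)
11^32 ≡ 41^2 = 1681 ≡ 71 (mod 115)
57 = 32 + 16 + 8 + 1 in binary powers of 2.
So 11^57 ≡ 71 · 41 · 31 · 11 ≡ 86 (mod 115).
Squaring chain: 86; never reaches −1, so base 11 is a Miller–Rabin witness that 115 is composite.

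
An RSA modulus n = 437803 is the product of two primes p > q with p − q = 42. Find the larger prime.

Since p = q + 42, we have 437803 = q(q + 42), so q² + 42q − 437803 = 0.
Discriminant: 42² + 4·437803 = 1764 + 1751212 = 1752976; √1752976 = 1324.
q = (−42 + 1324)/2 = 641, and p = q + 42 = 683.
Check: 641 · 683 = 437803.

683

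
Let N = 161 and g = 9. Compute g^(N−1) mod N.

72

9^1 ≡ 9 (mod 161)
9^2 ≡ 9^2 = 81 ≡ 81 (mod 161)
9^4 ≡ 81^2 = 6561 ≡ 121 (mod 161)
9^8 ≡ 121^2 = 14641 ≡ 151 (mod 161)
9^16 ≡ 151^2 = 22801 ≡ 100 (mod 161)
9^32 ≡ 100^2 = 10000 ≡ 18 (mod 161)
9^64 ≡ 18^2 = 324 ≡ 2 (mod 161)
9^128 ≡ 2^2 = 4 ≡ 4 (mod 161)
160 = 128 + 32 in binary powers of 2.
So 9^160 ≡ 4 · 18 ≡ 72 (mod 161).
Since 72 ≠ 1, base 9 is a Fermat witness: 161 is composite.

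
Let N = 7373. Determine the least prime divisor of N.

73

7373 is odd.
Digit sum 20, not divisible by 3.
Ends in 3: not divisible by 5.
7: 7373 = 7·1053 + 2
11: 7373 = 11·670 + 3
13: 7373 = 13·567 + 2
17: 7373 = 17·433 + 12
19: 7373 = 19·388 + 1
23: 7373 = 23·320 + 13
29: 7373 = 29·254 + 7
31: 7373 = 31·237 + 26
37: 7373 = 37·199 + 10
41: 7373 = 41·179 + 34
43: 7373 = 43·171 + 20
47: 7373 = 47·156 + 41
53: 7373 = 53·139 + 6
59: 7373 = 59·124 + 57
61: 7373 = 61·120 + 53
67: 7373 = 67·110 + 3
71: 7373 = 71·103 + 60
73: 7373 = 73·101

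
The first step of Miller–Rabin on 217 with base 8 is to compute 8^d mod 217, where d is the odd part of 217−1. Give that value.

64

217 − 1 = 216 = 2^3 · 27, so d = 27.
8^1 ≡ 8 (mod 217)
8^2 ≡ 8^2 = 64 ≡ 64 (mod 217)
8^4 ≡ 64^2 = 4096 ≡ 190 (mod 217)
8^8 ≡ 190^2 = 36100 ≡ 78 (mod 217)
8^16 ≡ 78^2 = 6084 ≡ 8 (mod 217)
27 = 16 + 8 + 2 + 1 in binary powers of 2.
So 8^27 ≡ 8 · 78 · 64 · 8 ≡ 64 (mod 217).
Squaring chain: 64 → 190 → 78; never reaches −1, so base 8 is a Miller–Rabin witness that 217 is composite.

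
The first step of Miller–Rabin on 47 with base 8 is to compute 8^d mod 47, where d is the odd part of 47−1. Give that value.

1

47 − 1 = 46 = 2^1 · 23, so d = 23.
8^1 ≡ 8 (mod 47)
8^2 ≡ 8^2 = 64 ≡ 17 (mod 47)
8^4 ≡ 17^2 = 289 ≡ 7 (mod 47)
8^8 ≡ 7^2 = 49 ≡ 2 (mod 47)
8^16 ≡ 2^2 = 4 ≡ 4 (mod 47)
23 = 16 + 4 + 2 + 1 in binary powers of 2.
So 8^23 ≡ 4 · 7 · 17 · 8 ≡ 1 (mod 47).
Since 8^d ≡ 1 (mod 47), base 8 does not prove 47 composite.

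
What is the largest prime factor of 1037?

1037 = 17 · 61
61 is prime.
So 1037 = 17 · 61; the largest prime factor is 61.

61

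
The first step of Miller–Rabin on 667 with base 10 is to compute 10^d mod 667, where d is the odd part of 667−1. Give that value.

667 − 1 = 666 = 2^1 · 333, so d = 333.
10^1 ≡ 10 (mod 667)
10^2 ≡ 10^2 = 100 ≡ 100 (mod 667)
10^4 ≡ 100^2 = 10000 ≡ 662 (mod 667)
10^8 ≡ 662^2 = 438244 ≡ 25 (mod 667)
10^16 ≡ 25^2 = 625 ≡ 625 (mod 667)
10^32 ≡ 625^2 = 390625 ≡ 430 (mod 667)
10^64 ≡ 430^2 = 184900 ≡ 141 (mod 667)
10^128 ≡ 141^2 = 19881 ≡ 538 (mod 667)
10^256 ≡ 538^2 = 289444 ≡ 633 (mod 667)
333 = 256 + 64 + 8 + 4 + 1 in binary powers of 2.
So 10^333 ≡ 633 · 141 · 25 · 662 · 10 ≡ 172 (mod 667).
Squaring chain: 172; never reaches −1, so base 10 is a Miller–Rabin witness that 667 is composite.

172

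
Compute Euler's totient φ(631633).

Factor: 631633 = 47 · 89 · 151.
φ(631633) = (47−1) · (89−1) · (151−1) = 46 · 88 · 150 = 607200.

607200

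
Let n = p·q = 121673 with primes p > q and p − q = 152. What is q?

281

Since p = q + 152, we have 121673 = q(q + 152), so q² + 152q − 121673 = 0.
Discriminant: 152² + 4·121673 = 23104 + 486692 = 509796; √509796 = 714.
q = (−152 + 714)/2 = 281, and p = q + 152 = 433.
Check: 281 · 433 = 121673.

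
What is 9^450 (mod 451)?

9^1 ≡ 9 (mod 451)
9^2 ≡ 9^2 = 81 ≡ 81 (mod 451)
9^4 ≡ 81^2 = 6561 ≡ 247 (mod 451)
9^8 ≡ 247^2 = 61009 ≡ 124 (mod 451)
9^16 ≡ 124^2 = 15376 ≡ 42 (mod 451)
9^32 ≡ 42^2 = 1764 ≡ 411 (mod 451)
9^64 ≡ 411^2 = 168921 ≡ 247 (mod 451)
9^128 ≡ 247^2 = 61009 ≡ 124 (mod 451)
9^256 ≡ 124^2 = 15376 ≡ 42 (mod 451)
450 = 256 + 128 + 64 + 2 in binary powers of 2.
So 9^450 ≡ 42 · 124 · 247 · 81 ≡ 122 (mod 451).
Since 122 ≠ 1, base 9 is a Fermat witness: 451 is composite.

122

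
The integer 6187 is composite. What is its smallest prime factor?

6187 is odd.
Digit sum 22, not divisible by 3.
Ends in 7: not divisible by 5.
7: 6187 = 7·883 + 6
11: 6187 = 11·562 + 5
13: 6187 = 13·475 + 12
17: 6187 = 17·363 + 16
19: 6187 = 19·325 + 12
23: 6187 = 23·269

23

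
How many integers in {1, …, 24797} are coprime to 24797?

Factor: 24797 = 137 · 181.
φ(24797) = (137−1) · (181−1) = 136 · 180 = 24480.

24480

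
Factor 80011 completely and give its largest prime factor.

89

80011 = 29 · 2759
2759 = 31 · 89
89 is prime.
So 80011 = 29 · 31 · 89; the largest prime factor is 89.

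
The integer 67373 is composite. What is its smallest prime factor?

67373 is odd.
Digit sum 26, not divisible by 3.
Ends in 3: not divisible by 5.
7: 67373 = 7·9624 + 5
11: 67373 = 11·6124 + 9
13: 67373 = 13·5182 + 7
17: 67373 = 17·3963 + 2
19: 67373 = 19·3545 + 18
23: 67373 = 23·2929 + 6
29: 67373 = 29·2323 + 6
31: 67373 = 31·2173 + 10
37: 67373 = 37·1820 + 33
41: 67373 = 41·1643 + 10
43: 67373 = 43·1566 + 35
47: 67373 = 47·1433 + 22
53: 67373 = 53·1271 + 10
59: 67373 = 59·1141 + 54
61: 67373 = 61·1104 + 29
67: 67373 = 67·1005 + 38
71: 67373 = 71·948 + 65
73: 67373 = 73·922 + 67
79: 67373 = 79·852 + 65
83: 67373 = 83·811 + 60
89: 67373 = 89·757

89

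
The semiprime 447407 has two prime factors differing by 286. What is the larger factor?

Since p = q + 286, we have 447407 = q(q + 286), so q² + 286q − 447407 = 0.
Discriminant: 286² + 4·447407 = 81796 + 1789628 = 1871424; √1871424 = 1368.
q = (−286 + 1368)/2 = 541, and p = q + 286 = 827.
Check: 541 · 827 = 447407.

827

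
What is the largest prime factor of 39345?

61

39345 = 3 · 13115
13115 = 5 · 2623
2623 = 43 · 61
61 is prime.
So 39345 = 3 · 5 · 43 · 61; the largest prime factor is 61.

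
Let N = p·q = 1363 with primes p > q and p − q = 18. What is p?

47

Since p = q + 18, we have 1363 = q(q + 18), so q² + 18q − 1363 = 0.
Discriminant: 18² + 4·1363 = 324 + 5452 = 5776; √5776 = 76.
q = (−18 + 76)/2 = 29, and p = q + 18 = 47.
Check: 29 · 47 = 1363.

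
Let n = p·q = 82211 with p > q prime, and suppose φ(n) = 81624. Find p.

φ(n) = (p−1)(q−1) = n − (p+q) + 1, so p + q = 82211 − 81624 + 1 = 588.
p and q are the roots of t² − 588t + 82211 = 0.
Discriminant: 588² − 4·82211 = 345744 − 328844 = 16900; √16900 = 130.
q = (588 − 130)/2 = 229, p = (588 + 130)/2 = 359.
Check: 229 · 359 = 82211.

359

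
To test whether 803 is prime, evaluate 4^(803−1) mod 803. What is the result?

4^1 ≡ 4 (mod 803)
4^2 ≡ 4^2 = 16 ≡ 16 (mod 803)
4^4 ≡ 16^2 = 256 ≡ 256 (mod 803)
4^8 ≡ 256^2 = 65536 ≡ 493 (mod 803)
4^16 ≡ 493^2 = 243049 ≡ 543 (mod 803)
4^32 ≡ 543^2 = 294849 ≡ 148 (mod 803)
4^64 ≡ 148^2 = 21904 ≡ 223 (mod 803)
4^128 ≡ 223^2 = 49729 ≡ 746 (mod 803)
4^256 ≡ 746^2 = 556516 ≡ 37 (mod 803)
4^512 ≡ 37^2 = 1369 ≡ 566 (mod 803)
802 = 512 + 256 + 32 + 2 in binary powers of 2.
So 4^802 ≡ 566 · 37 · 148 · 16 ≡ 588 (mod 803).
Since 588 ≠ 1, base 4 is a Fermat witness: 803 is composite.

588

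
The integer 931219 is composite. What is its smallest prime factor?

29

931219 is odd.
Digit sum 25, not divisible by 3.
Ends in 9: not divisible by 5.
7: 931219 = 7·133031 + 2
11: 931219 = 11·84656 + 3
13: 931219 = 13·71632 + 3
17: 931219 = 17·54777 + 10
19: 931219 = 19·49011 + 10
23: 931219 = 23·40487 + 18
29: 931219 = 29·32111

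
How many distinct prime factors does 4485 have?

4485 = 3 · 1495
1495 = 5 · 299
299 = 13 · 23
4485 = 3 · 5 · 13 · 23, which has 4 distinct prime factors.

4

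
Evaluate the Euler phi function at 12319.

12096

Factor: 12319 = 97 · 127.
φ(12319) = (97−1) · (127−1) = 96 · 126 = 12096.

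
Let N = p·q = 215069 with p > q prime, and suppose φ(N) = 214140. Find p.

499

φ(n) = (p−1)(q−1) = n − (p+q) + 1, so p + q = 215069 − 214140 + 1 = 930.
p and q are the roots of t² − 930t + 215069 = 0.
Discriminant: 930² − 4·215069 = 864900 − 860276 = 4624; √4624 = 68.
q = (930 − 68)/2 = 431, p = (930 + 68)/2 = 499.
Check: 431 · 499 = 215069.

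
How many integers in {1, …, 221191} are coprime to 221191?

206712

Factor: 221191 = 23 · 59 · 163.
φ(221191) = (23−1) · (59−1) · (163−1) = 22 · 58 · 162 = 206712.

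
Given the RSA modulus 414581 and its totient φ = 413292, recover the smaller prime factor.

607

φ(n) = (p−1)(q−1) = n − (p+q) + 1, so p + q = 414581 − 413292 + 1 = 1290.
p and q are the roots of t² − 1290t + 414581 = 0.
Discriminant: 1290² − 4·414581 = 1664100 − 1658324 = 5776; √5776 = 76.
q = (1290 − 76)/2 = 607, p = (1290 + 76)/2 = 683.
Check: 607 · 683 = 414581.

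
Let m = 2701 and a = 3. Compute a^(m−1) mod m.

3^1 ≡ 3 (mod 2701)
3^2 ≡ 3^2 = 9 ≡ 9 (mod 2701)
3^4 ≡ 9^2 = 81 ≡ 81 (mod 2701)
3^8 ≡ 81^2 = 6561 ≡ 1159 (mod 2701)
3^16 ≡ 1159^2 = 1343281 ≡ 884 (mod 2701)
3^32 ≡ 884^2 = 781456 ≡ 867 (mod 2701)
3^64 ≡ 867^2 = 751689 ≡ 811 (mod 2701)
3^128 ≡ 811^2 = 657721 ≡ 1378 (mod 2701)
3^256 ≡ 1378^2 = 1898884 ≡ 81 (mod 2701)
3^512 ≡ 81^2 = 6561 ≡ 1159 (mod 2701)
3^1024 ≡ 1159^2 = 1343281 ≡ 884 (mod 2701)
3^2048 ≡ 884^2 = 781456 ≡ 867 (mod 2701)
2700 = 2048 + 512 + 128 + 8 + 4 in binary powers of 2.
So 3^2700 ≡ 867 · 1159 · 1378 · 1159 · 81 ≡ 1 (mod 2701).
Since the result is 1, base 3 gives no evidence that 2701 is composite.

1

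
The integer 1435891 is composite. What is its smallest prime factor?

97

1435891 is odd.
Digit sum 31, not divisible by 3.
Ends in 1: not divisible by 5.
7: 1435891 = 7·205127 + 2
11: 1435891 = 11·130535 + 6
13: 1435891 = 13·110453 + 2
17: 1435891 = 17·84464 + 3
19: 1435891 = 19·75573 + 4
23: 1435891 = 23·62430 + 1
29: 1435891 = 29·49513 + 14
31: 1435891 = 31·46319 + 2
37: 1435891 = 37·38807 + 32
41: 1435891 = 41·35021 + 30
43: 1435891 = 43·33392 + 35
47: 1435891 = 47·30550 + 41
53: 1435891 = 53·27092 + 15
59: 1435891 = 59·24337 + 8
61: 1435891 = 61·23539 + 12
67: 1435891 = 67·21431 + 14
71: 1435891 = 71·20223 + 58
73: 1435891 = 73·19669 + 54
79: 1435891 = 79·18175 + 66
83: 1435891 = 83·17299 + 74
89: 1435891 = 89·16133 + 54
97: 1435891 = 97·14803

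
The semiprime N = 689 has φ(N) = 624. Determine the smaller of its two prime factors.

13

φ(n) = (p−1)(q−1) = n − (p+q) + 1, so p + q = 689 − 624 + 1 = 66.
p and q are the roots of t² − 66t + 689 = 0.
Discriminant: 66² − 4·689 = 4356 − 2756 = 1600; √1600 = 40.
q = (66 − 40)/2 = 13, p = (66 + 40)/2 = 53.
Check: 13 · 53 = 689.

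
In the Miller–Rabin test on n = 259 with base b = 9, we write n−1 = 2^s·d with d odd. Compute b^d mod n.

211

259 − 1 = 258 = 2^1 · 129, so d = 129.
9^1 ≡ 9 (mod 259)
9^2 ≡ 9^2 = 81 ≡ 81 (mod 259)
9^4 ≡ 81^2 = 6561 ≡ 86 (mod 259)
9^8 ≡ 86^2 = 7396 ≡ 144 (mod 259)
9^16 ≡ 144^2 = 20736 ≡ 16 (mod 259)
9^32 ≡ 16^2 = 256 ≡ 256 (mod 259)
9^64 ≡ 256^2 = 65536 ≡ 9 (mod 259)
9^128 ≡ 9^2 = 81 ≡ 81 (mod 259)
129 = 128 + 1 in binary powers of 2.
So 9^129 ≡ 81 · 9 ≡ 211 (mod 259).
Squaring chain: 211; never reaches −1, so base 9 is a Miller–Rabin witness that 259 is composite.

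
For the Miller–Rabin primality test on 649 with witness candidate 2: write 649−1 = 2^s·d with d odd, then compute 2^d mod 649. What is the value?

519

649 − 1 = 648 = 2^3 · 81, so d = 81.
2^1 ≡ 2 (mod 649)
2^2 ≡ 2^2 = 4 ≡ 4 (mod 649)
2^4 ≡ 4^2 = 16 ≡ 16 (mod 649)
2^8 ≡ 16^2 = 256 ≡ 256 (mod 649)
2^16 ≡ 256^2 = 65536 ≡ 636 (mod 649)
2^32 ≡ 636^2 = 404496 ≡ 169 (mod 649)
2^64 ≡ 169^2 = 28561 ≡ 5 (mod 649)
81 = 64 + 16 + 1 in binary powers of 2.
So 2^81 ≡ 5 · 636 · 2 ≡ 519 (mod 649).
Squaring chain: 519 → 26 → 27; never reaches −1, so base 2 is a Miller–Rabin witness that 649 is composite.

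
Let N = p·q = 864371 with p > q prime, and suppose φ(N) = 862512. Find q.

φ(n) = (p−1)(q−1) = n − (p+q) + 1, so p + q = 864371 − 862512 + 1 = 1860.
p and q are the roots of t² − 1860t + 864371 = 0.
Discriminant: 1860² − 4·864371 = 3459600 − 3457484 = 2116; √2116 = 46.
q = (1860 − 46)/2 = 907, p = (1860 + 46)/2 = 953.
Check: 907 · 953 = 864371.

907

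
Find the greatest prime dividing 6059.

6059 = 73 · 83
83 is prime.
So 6059 = 73 · 83; the largest prime factor is 83.

83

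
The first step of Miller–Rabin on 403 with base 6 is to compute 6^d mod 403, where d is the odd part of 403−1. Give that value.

403 − 1 = 402 = 2^1 · 201, so d = 201.
6^1 ≡ 6 (mod 403)
6^2 ≡ 6^2 = 36 ≡ 36 (mod 403)
6^4 ≡ 36^2 = 1296 ≡ 87 (mod 403)
6^8 ≡ 87^2 = 7569 ≡ 315 (mod 403)
6^16 ≡ 315^2 = 99225 ≡ 87 (mod 403)
6^32 ≡ 87^2 = 7569 ≡ 315 (mod 403)
6^64 ≡ 315^2 = 99225 ≡ 87 (mod 403)
6^128 ≡ 87^2 = 7569 ≡ 315 (mod 403)
201 = 128 + 64 + 8 + 1 in binary powers of 2.
So 6^201 ≡ 315 · 87 · 315 · 6 ≡ 278 (mod 403).
Squaring chain: 278; never reaches −1, so base 6 is a Miller–Rabin witness that 403 is composite.

278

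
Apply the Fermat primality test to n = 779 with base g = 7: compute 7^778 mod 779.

292

7^1 ≡ 7 (mod 779)
7^2 ≡ 7^2 = 49 ≡ 49 (mod 779)
7^4 ≡ 49^2 = 2401 ≡ 64 (mod 779)
7^8 ≡ 64^2 = 4096 ≡ 201 (mod 779)
7^16 ≡ 201^2 = 40401 ≡ 672 (mod 779)
7^32 ≡ 672^2 = 451584 ≡ 543 (mod 779)
7^64 ≡ 543^2 = 294849 ≡ 387 (mod 779)
7^128 ≡ 387^2 = 149769 ≡ 201 (mod 779)
7^256 ≡ 201^2 = 40401 ≡ 672 (mod 779)
7^512 ≡ 672^2 = 451584 ≡ 543 (mod 779)
778 = 512 + 256 + 8 + 2 in binary powers of 2.
So 7^778 ≡ 543 · 672 · 201 · 49 ≡ 292 (mod 779).
Since 292 ≠ 1, base 7 is a Fermat witness: 779 is composite.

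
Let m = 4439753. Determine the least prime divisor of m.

83

4439753 is odd.
Digit sum 35, not divisible by 3.
Ends in 3: not divisible by 5.
7: 4439753 = 7·634250 + 3
11: 4439753 = 11·403613 + 10
13: 4439753 = 13·341519 + 6
17: 4439753 = 17·261161 + 16
19: 4439753 = 19·233671 + 4
23: 4439753 = 23·193032 + 17
29: 4439753 = 29·153094 + 27
31: 4439753 = 31·143217 + 26
37: 4439753 = 37·119993 + 12
41: 4439753 = 41·108286 + 27
43: 4439753 = 43·103250 + 3
47: 4439753 = 47·94462 + 39
53: 4439753 = 53·83768 + 49
59: 4439753 = 59·75250 + 3
61: 4439753 = 61·72782 + 51
67: 4439753 = 67·66264 + 65
71: 4439753 = 71·62531 + 52
73: 4439753 = 73·60818 + 39
79: 4439753 = 79·56199 + 32
83: 4439753 = 83·53491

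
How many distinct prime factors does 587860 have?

587860 = 2^2 · 146965
146965 = 5 · 29393
29393 = 7 · 4199
4199 = 13 · 323
323 = 17 · 19
587860 = 2^2 · 5 · 7 · 13 · 17 · 19, which has 6 distinct prime factors.

6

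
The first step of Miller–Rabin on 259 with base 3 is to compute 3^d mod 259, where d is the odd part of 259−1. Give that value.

259 − 1 = 258 = 2^1 · 129, so d = 129.
3^1 ≡ 3 (mod 259)
3^2 ≡ 3^2 = 9 ≡ 9 (mod 259)
3^4 ≡ 9^2 = 81 ≡ 81 (mod 259)
3^8 ≡ 81^2 = 6561 ≡ 86 (mod 259)
3^16 ≡ 86^2 = 7396 ≡ 144 (mod 259)
3^32 ≡ 144^2 = 20736 ≡ 16 (mod 259)
3^64 ≡ 16^2 = 256 ≡ 256 (mod 259)
3^128 ≡ 256^2 = 65536 ≡ 9 (mod 259)
129 = 128 + 1 in binary powers of 2.
So 3^129 ≡ 9 · 3 ≡ 27 (mod 259).
Squaring chain: 27; never reaches −1, so base 3 is a Miller–Rabin witness that 259 is composite.

27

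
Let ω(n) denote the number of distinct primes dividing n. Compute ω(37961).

37961 = 7 · 5423
5423 = 11 · 493
493 = 17 · 29
37961 = 7 · 11 · 17 · 29, which has 4 distinct prime factors.

4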